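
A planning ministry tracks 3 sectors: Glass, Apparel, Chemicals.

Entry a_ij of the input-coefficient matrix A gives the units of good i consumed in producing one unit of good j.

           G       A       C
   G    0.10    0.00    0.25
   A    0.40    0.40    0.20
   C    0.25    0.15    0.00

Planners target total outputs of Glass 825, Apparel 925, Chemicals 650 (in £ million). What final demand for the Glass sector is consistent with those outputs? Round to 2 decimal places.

I − A =
  [   0.90     0.00    -0.25]
  [  -0.40     0.60    -0.20]
  [  -0.25    -0.15     1.00]
d = (I − A) x:
  d_G = (+0.90)·825 + (+0.00)·925 + (-0.25)·650 = 580.00
  d_A = (-0.40)·825 + (+0.60)·925 + (-0.20)·650 = 95.00
  d_C = (-0.25)·825 + (-0.15)·925 + (+1.00)·650 = 305.00

d_G = 580.00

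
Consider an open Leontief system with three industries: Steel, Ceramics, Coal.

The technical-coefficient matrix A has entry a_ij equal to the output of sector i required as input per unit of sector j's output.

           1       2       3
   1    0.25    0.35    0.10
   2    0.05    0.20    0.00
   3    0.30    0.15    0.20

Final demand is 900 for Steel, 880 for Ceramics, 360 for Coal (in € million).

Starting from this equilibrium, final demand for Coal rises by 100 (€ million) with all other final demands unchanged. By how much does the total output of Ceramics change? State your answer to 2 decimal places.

I − A =
  [   0.75    -0.35    -0.10]
  [  -0.05     0.80     0.00]
  [  -0.30    -0.15     0.80]
Cofactors of I−A, C_ij = (−1)^(i+j)·(minor ij) (rows/columns in the sector order above):
  C_11 = (0.80)(0.80) − (0.00)(-0.15) = 0.6400
  C_12 = −[(-0.05)(0.80) − (0.00)(-0.30)] = 0.0400
  C_13 = (-0.05)(-0.15) − (0.80)(-0.30) = 0.2475
  C_21 = −[(-0.35)(0.80) − (-0.10)(-0.15)] = 0.2950
  C_22 = (0.75)(0.80) − (-0.10)(-0.30) = 0.5700
  C_23 = −[(0.75)(-0.15) − (-0.35)(-0.30)] = 0.2175
  C_31 = (-0.35)(0.00) − (-0.10)(0.80) = 0.0800
  C_32 = −[(0.75)(0.00) − (-0.10)(-0.05)] = 0.0050
  C_33 = (0.75)(0.80) − (-0.35)(-0.05) = 0.5825
det(I−A) = Σ_j (I−A)_1j·C_1j = (0.75)(0.6400) + (-0.35)(0.0400) + (-0.10)(0.2475) = 0.44125
adj(I−A) = Cᵀ =
  [ 0.6400   0.2950   0.0800]
  [ 0.0400   0.5700   0.0050]
  [ 0.2475   0.2175   0.5825]
(I − A)⁻¹ = adj(I−A) / det(I−A) ≈
  [   1.4504     0.6686     0.1813]
  [   0.0907     1.2918     0.0113]
  [   0.5609     0.4929     1.3201]
Δx = (I − A)⁻¹ Δd with Δd having +100 in the Coal component and 0 elsewhere.
So Δx_2 = L_23 · (+100), where L_23 = adj(I−A)_23 / det(I−A) = 0.0050 / 0.44125.
Δx_2 = 0.0050 × (+100) / 0.44125 = 0.50 / 0.44125 ≈ 1.13.

Δx_2 = 1.13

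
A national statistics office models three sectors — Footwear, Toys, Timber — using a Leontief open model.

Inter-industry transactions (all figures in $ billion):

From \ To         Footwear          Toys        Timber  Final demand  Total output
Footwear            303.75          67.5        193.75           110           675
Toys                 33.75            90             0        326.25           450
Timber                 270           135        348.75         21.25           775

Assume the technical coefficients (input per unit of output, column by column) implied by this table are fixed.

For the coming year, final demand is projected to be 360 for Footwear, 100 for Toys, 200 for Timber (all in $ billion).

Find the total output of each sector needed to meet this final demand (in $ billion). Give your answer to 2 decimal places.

Technical coefficients a_ij = z_ij / X_j:
  a_11 = 303.75/675 = 0.45, a_21 = 33.75/675 = 0.05, a_31 = 270/675 = 0.40
  a_12 = 67.5/450 = 0.15, a_22 = 90/450 = 0.20, a_32 = 135/450 = 0.30
  a_13 = 193.75/775 = 0.25, a_23 = 0/775 = 0.00, a_33 = 348.75/775 = 0.45
I − A =
  [   0.55    -0.15    -0.25]
  [  -0.05     0.80     0.00]
  [  -0.40    -0.30     0.55]
Cofactors of I−A, C_ij = (−1)^(i+j)·(minor ij) (rows/columns in the sector order above):
  C_11 = (0.80)(0.55) − (0.00)(-0.30) = 0.4400
  C_12 = −[(-0.05)(0.55) − (0.00)(-0.40)] = 0.0275
  C_13 = (-0.05)(-0.30) − (0.80)(-0.40) = 0.3350
  C_21 = −[(-0.15)(0.55) − (-0.25)(-0.30)] = 0.1575
  C_22 = (0.55)(0.55) − (-0.25)(-0.40) = 0.2025
  C_23 = −[(0.55)(-0.30) − (-0.15)(-0.40)] = 0.2250
  C_31 = (-0.15)(0.00) − (-0.25)(0.80) = 0.2000
  C_32 = −[(0.55)(0.00) − (-0.25)(-0.05)] = 0.0125
  C_33 = (0.55)(0.80) − (-0.15)(-0.05) = 0.4325
det(I−A) = Σ_j (I−A)_1j·C_1j = (0.55)(0.4400) + (-0.15)(0.0275) + (-0.25)(0.3350) = 0.154125
adj(I−A) = Cᵀ =
  [ 0.4400   0.1575   0.2000]
  [ 0.0275   0.2025   0.0125]
  [ 0.3350   0.2250   0.4325]
(I − A)⁻¹ = adj(I−A) / det(I−A) ≈
  [   2.8548     1.0219     1.2976]
  [   0.1784     1.3139     0.0811]
  [   2.1736     1.4599     2.8062]
x = (I − A)⁻¹ d = adj(I−A)·d / det(I−A), with det(I−A) = 0.154125:
  x_1 = (0.4400·360 + 0.1575·100 + 0.2000·200) / 0.154125 = 214.15 / 0.154125 ≈ 1389.46
  x_2 = (0.0275·360 + 0.2025·100 + 0.0125·200) / 0.154125 = 32.65 / 0.154125 ≈ 211.84
  x_3 = (0.3350·360 + 0.2250·100 + 0.4325·200) / 0.154125 = 229.60 / 0.154125 ≈ 1489.70

x_1 = 1389.46, x_2 = 211.84, x_3 = 1489.70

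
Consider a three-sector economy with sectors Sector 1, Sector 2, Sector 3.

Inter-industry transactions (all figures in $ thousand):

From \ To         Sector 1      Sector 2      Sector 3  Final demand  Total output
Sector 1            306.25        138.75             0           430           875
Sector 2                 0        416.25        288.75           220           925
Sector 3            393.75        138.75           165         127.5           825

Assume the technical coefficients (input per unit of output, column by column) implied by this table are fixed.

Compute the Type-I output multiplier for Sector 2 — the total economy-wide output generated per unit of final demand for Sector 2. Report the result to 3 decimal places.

Technical coefficients a_ij = z_ij / X_j:
  a_11 = 306.25/875 = 0.35, a_21 = 0/875 = 0.00, a_31 = 393.75/875 = 0.45
  a_12 = 138.75/925 = 0.15, a_22 = 416.25/925 = 0.45, a_32 = 138.75/925 = 0.15
  a_13 = 0/825 = 0.00, a_23 = 288.75/825 = 0.35, a_33 = 165/825 = 0.20
I − A =
  [   0.65    -0.15     0.00]
  [   0.00     0.55    -0.35]
  [  -0.45    -0.15     0.80]
Cofactors of I−A, C_ij = (−1)^(i+j)·(minor ij) (rows/columns in the sector order above):
  C_11 = (0.55)(0.80) − (-0.35)(-0.15) = 0.3875
  C_12 = −[(0.00)(0.80) − (-0.35)(-0.45)] = 0.1575
  C_13 = (0.00)(-0.15) − (0.55)(-0.45) = 0.2475
  C_21 = −[(-0.15)(0.80) − (0.00)(-0.15)] = 0.1200
  C_22 = (0.65)(0.80) − (0.00)(-0.45) = 0.5200
  C_23 = −[(0.65)(-0.15) − (-0.15)(-0.45)] = 0.1650
  C_31 = (-0.15)(-0.35) − (0.00)(0.55) = 0.0525
  C_32 = −[(0.65)(-0.35) − (0.00)(0.00)] = 0.2275
  C_33 = (0.65)(0.55) − (-0.15)(0.00) = 0.3575
det(I−A) = Σ_j (I−A)_1j·C_1j = (0.65)(0.3875) + (-0.15)(0.1575) + (0.00)(0.2475) = 0.22825
adj(I−A) = Cᵀ =
  [ 0.3875   0.1200   0.0525]
  [ 0.1575   0.5200   0.2275]
  [ 0.2475   0.1650   0.3575]
(I − A)⁻¹ = adj(I−A) / det(I−A) ≈
  [   1.6977     0.5257     0.2300]
  [   0.6900     2.2782     0.9967]
  [   1.0843     0.7229     1.5663]
The output multiplier for sector j is the column-j sum of the Leontief inverse (I − A)⁻¹ = adj(I−A) / det(I−A).
Column 2 of adj(I−A): (0.1200, 0.5200, 0.1650); det(I−A) = 0.22825.
m_2 = (0.1200 + 0.5200 + 0.1650) / 0.22825 = 0.805 / 0.22825 ≈ 3.527.

m_2 = 3.527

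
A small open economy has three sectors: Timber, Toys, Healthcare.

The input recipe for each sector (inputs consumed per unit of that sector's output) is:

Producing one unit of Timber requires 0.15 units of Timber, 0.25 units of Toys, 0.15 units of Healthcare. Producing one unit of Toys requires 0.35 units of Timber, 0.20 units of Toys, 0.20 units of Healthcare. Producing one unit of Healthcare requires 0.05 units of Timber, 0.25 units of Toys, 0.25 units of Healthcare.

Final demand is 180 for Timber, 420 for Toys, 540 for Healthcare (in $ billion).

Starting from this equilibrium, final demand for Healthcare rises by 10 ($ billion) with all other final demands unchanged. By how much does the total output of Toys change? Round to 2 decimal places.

Δx_2 = 5.92

I − A =
  [   0.85    -0.35    -0.05]
  [  -0.25     0.80    -0.25]
  [  -0.15    -0.20     0.75]
Cofactors of I−A, C_ij = (−1)^(i+j)·(minor ij) (rows/columns in the sector order above):
  C_11 = (0.80)(0.75) − (-0.25)(-0.20) = 0.5500
  C_12 = −[(-0.25)(0.75) − (-0.25)(-0.15)] = 0.2250
  C_13 = (-0.25)(-0.20) − (0.80)(-0.15) = 0.1700
  C_21 = −[(-0.35)(0.75) − (-0.05)(-0.20)] = 0.2725
  C_22 = (0.85)(0.75) − (-0.05)(-0.15) = 0.6300
  C_23 = −[(0.85)(-0.20) − (-0.35)(-0.15)] = 0.2225
  C_31 = (-0.35)(-0.25) − (-0.05)(0.80) = 0.1275
  C_32 = −[(0.85)(-0.25) − (-0.05)(-0.25)] = 0.2250
  C_33 = (0.85)(0.80) − (-0.35)(-0.25) = 0.5925
det(I−A) = Σ_j (I−A)_1j·C_1j = (0.85)(0.5500) + (-0.35)(0.2250) + (-0.05)(0.1700) = 0.38025
adj(I−A) = Cᵀ =
  [ 0.5500   0.2725   0.1275]
  [ 0.2250   0.6300   0.2250]
  [ 0.1700   0.2225   0.5925]
(I − A)⁻¹ = adj(I−A) / det(I−A) ≈
  [   1.4464     0.7166     0.3353]
  [   0.5917     1.6568     0.5917]
  [   0.4471     0.5851     1.5582]
Δx = (I − A)⁻¹ Δd with Δd having +10 in the Healthcare component and 0 elsewhere.
So Δx_2 = L_23 · (+10), where L_23 = adj(I−A)_23 / det(I−A) = 0.2250 / 0.38025.
Δx_2 = 0.2250 × (+10) / 0.38025 = 2.25 / 0.38025 ≈ 5.92.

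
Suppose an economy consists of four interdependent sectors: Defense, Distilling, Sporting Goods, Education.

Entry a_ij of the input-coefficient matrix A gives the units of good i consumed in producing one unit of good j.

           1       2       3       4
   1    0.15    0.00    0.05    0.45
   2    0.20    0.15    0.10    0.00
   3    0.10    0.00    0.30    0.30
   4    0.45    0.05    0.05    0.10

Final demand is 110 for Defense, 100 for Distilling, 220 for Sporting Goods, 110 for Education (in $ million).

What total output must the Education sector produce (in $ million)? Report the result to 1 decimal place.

x_4 = 331.8

I − A =
  [   0.85     0.00    -0.05    -0.45]
  [  -0.20     0.85    -0.10     0.00]
  [  -0.10     0.00     0.70    -0.30]
  [  -0.45    -0.05    -0.05     0.90]
Compute the cofactors C_ij = (−1)^(i+j)·(3×3 minor ij) of I−A; the adjugate is their transpose:
adj(I−A) = Cᵀ =
  [ 0.521250   0.016500   0.059625   0.280500]
  [ 0.145500   0.367500   0.069750   0.096000]
  [ 0.194250   0.015000   0.473625   0.255000]
  [ 0.279500   0.029500   0.060000   0.501500]
det(I−A) = Σ_j (I−A)_1j·C_1j = (0.85)(0.521250) + (0.00)(0.145500) + (-0.05)(0.194250) + (-0.45)(0.279500) = 0.307575
(I − A)⁻¹ = adj(I−A) / det(I−A) ≈
  [   1.6947     0.0536     0.1939     0.9120]
  [   0.4731     1.1948     0.2268     0.3121]
  [   0.6316     0.0488     1.5399     0.8291]
  [   0.9087     0.0959     0.1951     1.6305]
x = (I − A)⁻¹ d = adj(I−A)·d / det(I−A), with det(I−A) = 0.307575:
  x_1 = (0.521250·110 + 0.016500·100 + 0.059625·220 + 0.280500·110) / 0.307575 = 102.96 / 0.307575 ≈ 334.7
  x_2 = (0.145500·110 + 0.367500·100 + 0.069750·220 + 0.096000·110) / 0.307575 = 78.66 / 0.307575 ≈ 255.7
  x_3 = (0.194250·110 + 0.015000·100 + 0.473625·220 + 0.255000·110) / 0.307575 = 155.115 / 0.307575 ≈ 504.3
  x_4 = (0.279500·110 + 0.029500·100 + 0.060000·220 + 0.501500·110) / 0.307575 = 102.06 / 0.307575 ≈ 331.8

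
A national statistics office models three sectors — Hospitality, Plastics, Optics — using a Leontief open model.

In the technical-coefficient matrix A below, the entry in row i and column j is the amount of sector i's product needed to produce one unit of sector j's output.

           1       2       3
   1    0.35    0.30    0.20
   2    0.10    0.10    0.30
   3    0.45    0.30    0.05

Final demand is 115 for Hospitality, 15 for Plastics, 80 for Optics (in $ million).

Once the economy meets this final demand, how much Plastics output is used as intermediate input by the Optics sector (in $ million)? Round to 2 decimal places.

I − A =
  [   0.65    -0.30    -0.20]
  [  -0.10     0.90    -0.30]
  [  -0.45    -0.30     0.95]
Cofactors of I−A, C_ij = (−1)^(i+j)·(minor ij) (rows/columns in the sector order above):
  C_11 = (0.90)(0.95) − (-0.30)(-0.30) = 0.7650
  C_12 = −[(-0.10)(0.95) − (-0.30)(-0.45)] = 0.2300
  C_13 = (-0.10)(-0.30) − (0.90)(-0.45) = 0.4350
  C_21 = −[(-0.30)(0.95) − (-0.20)(-0.30)] = 0.3450
  C_22 = (0.65)(0.95) − (-0.20)(-0.45) = 0.5275
  C_23 = −[(0.65)(-0.30) − (-0.30)(-0.45)] = 0.3300
  C_31 = (-0.30)(-0.30) − (-0.20)(0.90) = 0.2700
  C_32 = −[(0.65)(-0.30) − (-0.20)(-0.10)] = 0.2150
  C_33 = (0.65)(0.90) − (-0.30)(-0.10) = 0.5550
det(I−A) = Σ_j (I−A)_1j·C_1j = (0.65)(0.7650) + (-0.30)(0.2300) + (-0.20)(0.4350) = 0.34125
adj(I−A) = Cᵀ =
  [ 0.7650   0.3450   0.2700]
  [ 0.2300   0.5275   0.2150]
  [ 0.4350   0.3300   0.5550]
(I − A)⁻¹ = adj(I−A) / det(I−A) ≈
  [   2.2418     1.0110     0.7912]
  [   0.6740     1.5458     0.6300]
  [   1.2747     0.9670     1.6264]
First solve x = (I − A)⁻¹ d = adj(I−A)·d / det(I−A); in particular x_3 = (0.4350·115 + 0.3300·15 + 0.5550·80) / 0.34125 = 99.375 / 0.34125 ≈ 291.2088.
Intermediate flow from 2 to 3: z_23 = a_23 · x_3 = 0.30 × 99.375 / 0.34125 = 29.8125 / 0.34125 ≈ 87.36.

z_23 = 87.36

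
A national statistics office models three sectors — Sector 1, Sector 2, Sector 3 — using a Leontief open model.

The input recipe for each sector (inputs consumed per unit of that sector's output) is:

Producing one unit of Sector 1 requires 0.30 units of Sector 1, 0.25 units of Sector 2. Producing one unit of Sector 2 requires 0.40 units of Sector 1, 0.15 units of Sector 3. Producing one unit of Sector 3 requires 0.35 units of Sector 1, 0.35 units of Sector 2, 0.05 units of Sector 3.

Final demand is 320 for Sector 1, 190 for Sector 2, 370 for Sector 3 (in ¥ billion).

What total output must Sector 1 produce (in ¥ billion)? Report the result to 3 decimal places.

I − A =
  [   0.70    -0.40    -0.35]
  [  -0.25     1.00    -0.35]
  [   0.00    -0.15     0.95]
Cofactors of I−A, C_ij = (−1)^(i+j)·(minor ij) (rows/columns in the sector order above):
  C_11 = (1.00)(0.95) − (-0.35)(-0.15) = 0.8975
  C_12 = −[(-0.25)(0.95) − (-0.35)(0.00)] = 0.2375
  C_13 = (-0.25)(-0.15) − (1.00)(0.00) = 0.0375
  C_21 = −[(-0.40)(0.95) − (-0.35)(-0.15)] = 0.4325
  C_22 = (0.70)(0.95) − (-0.35)(0.00) = 0.6650
  C_23 = −[(0.70)(-0.15) − (-0.40)(0.00)] = 0.1050
  C_31 = (-0.40)(-0.35) − (-0.35)(1.00) = 0.4900
  C_32 = −[(0.70)(-0.35) − (-0.35)(-0.25)] = 0.3325
  C_33 = (0.70)(1.00) − (-0.40)(-0.25) = 0.6000
det(I−A) = Σ_j (I−A)_1j·C_1j = (0.70)(0.8975) + (-0.40)(0.2375) + (-0.35)(0.0375) = 0.520125
adj(I−A) = Cᵀ =
  [ 0.8975   0.4325   0.4900]
  [ 0.2375   0.6650   0.3325]
  [ 0.0375   0.1050   0.6000]
(I − A)⁻¹ = adj(I−A) / det(I−A) ≈
  [   1.7255     0.8315     0.9421]
  [   0.4566     1.2785     0.6393]
  [   0.0721     0.2019     1.1536]
x = (I − A)⁻¹ d = adj(I−A)·d / det(I−A), with det(I−A) = 0.520125:
  x_1 = (0.8975·320 + 0.4325·190 + 0.4900·370) / 0.520125 = 550.675 / 0.520125 ≈ 1058.736
  x_2 = (0.2375·320 + 0.6650·190 + 0.3325·370) / 0.520125 = 325.375 / 0.520125 ≈ 625.571
  x_3 = (0.0375·320 + 0.1050·190 + 0.6000·370) / 0.520125 = 253.95 / 0.520125 ≈ 488.248

x_1 = 1058.736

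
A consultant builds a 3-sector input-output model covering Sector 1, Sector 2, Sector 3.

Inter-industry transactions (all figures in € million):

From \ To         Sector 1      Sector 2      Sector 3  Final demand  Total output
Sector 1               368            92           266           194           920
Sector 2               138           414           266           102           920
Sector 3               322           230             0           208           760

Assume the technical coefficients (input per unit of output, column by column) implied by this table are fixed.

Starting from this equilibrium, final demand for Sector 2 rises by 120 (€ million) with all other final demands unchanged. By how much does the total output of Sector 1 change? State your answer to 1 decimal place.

Technical coefficients a_ij = z_ij / X_j:
  a_11 = 368/920 = 0.40, a_21 = 138/920 = 0.15, a_31 = 322/920 = 0.35
  a_12 = 92/920 = 0.10, a_22 = 414/920 = 0.45, a_32 = 230/920 = 0.25
  a_13 = 266/760 = 0.35, a_23 = 266/760 = 0.35, a_33 = 0/760 = 0.00
I − A =
  [   0.60    -0.10    -0.35]
  [  -0.15     0.55    -0.35]
  [  -0.35    -0.25     1.00]
Cofactors of I−A, C_ij = (−1)^(i+j)·(minor ij) (rows/columns in the sector order above):
  C_11 = (0.55)(1.00) − (-0.35)(-0.25) = 0.4625
  C_12 = −[(-0.15)(1.00) − (-0.35)(-0.35)] = 0.2725
  C_13 = (-0.15)(-0.25) − (0.55)(-0.35) = 0.2300
  C_21 = −[(-0.10)(1.00) − (-0.35)(-0.25)] = 0.1875
  C_22 = (0.60)(1.00) − (-0.35)(-0.35) = 0.4775
  C_23 = −[(0.60)(-0.25) − (-0.10)(-0.35)] = 0.1850
  C_31 = (-0.10)(-0.35) − (-0.35)(0.55) = 0.2275
  C_32 = −[(0.60)(-0.35) − (-0.35)(-0.15)] = 0.2625
  C_33 = (0.60)(0.55) − (-0.10)(-0.15) = 0.3150
det(I−A) = Σ_j (I−A)_1j·C_1j = (0.60)(0.4625) + (-0.10)(0.2725) + (-0.35)(0.2300) = 0.16975
adj(I−A) = Cᵀ =
  [ 0.4625   0.1875   0.2275]
  [ 0.2725   0.4775   0.2625]
  [ 0.2300   0.1850   0.3150]
(I − A)⁻¹ = adj(I−A) / det(I−A) ≈
  [   2.7246     1.1046     1.3402]
  [   1.6053     2.8130     1.5464]
  [   1.3549     1.0898     1.8557]
Δx = (I − A)⁻¹ Δd with Δd having +120 in the Sector 2 component and 0 elsewhere.
So Δx_1 = L_12 · (+120), where L_12 = adj(I−A)_12 / det(I−A) = 0.1875 / 0.16975.
Δx_1 = 0.1875 × (+120) / 0.16975 = 22.50 / 0.16975 ≈ 132.5.

Δx_1 = 132.5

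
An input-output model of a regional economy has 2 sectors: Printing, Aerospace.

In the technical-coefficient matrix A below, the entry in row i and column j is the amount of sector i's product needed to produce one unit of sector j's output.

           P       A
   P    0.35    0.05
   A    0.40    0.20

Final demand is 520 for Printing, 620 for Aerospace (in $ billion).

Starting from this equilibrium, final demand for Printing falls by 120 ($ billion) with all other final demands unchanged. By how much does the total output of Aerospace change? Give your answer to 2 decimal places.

Δx_A = -96.00

I − A =
  [   0.65    -0.05]
  [  -0.40     0.80]
det(I−A) = (0.65)(0.80) − (-0.05)(-0.40) = 0.5000
adj(I−A) = [[0.80, 0.05], [0.40, 0.65]]
(I − A)⁻¹ = adj(I−A) / det(I−A) ≈
  [   1.6000     0.1000]
  [   0.8000     1.3000]
Δx = (I − A)⁻¹ Δd with Δd having -120 in the Printing component and 0 elsewhere.
So Δx_A = L_AP · (-120), where L_AP = adj(I−A)_AP / det(I−A) = 0.40 / 0.5000.
Δx_A = 0.40 × (-120) / 0.5000 = -48.00 / 0.5000 = -96.00.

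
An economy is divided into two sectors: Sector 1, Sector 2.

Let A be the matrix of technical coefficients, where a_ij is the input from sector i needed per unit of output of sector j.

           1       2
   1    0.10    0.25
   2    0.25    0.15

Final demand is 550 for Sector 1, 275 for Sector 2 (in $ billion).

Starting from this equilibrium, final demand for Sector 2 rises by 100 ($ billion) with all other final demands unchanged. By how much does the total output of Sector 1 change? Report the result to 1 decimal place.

I − A =
  [   0.90    -0.25]
  [  -0.25     0.85]
det(I−A) = (0.90)(0.85) − (-0.25)(-0.25) = 0.7025
adj(I−A) = [[0.85, 0.25], [0.25, 0.90]]
(I − A)⁻¹ = adj(I−A) / det(I−A) ≈
  [   1.2100     0.3559]
  [   0.3559     1.2811]
Δx = (I − A)⁻¹ Δd with Δd having +100 in the Sector 2 component and 0 elsewhere.
So Δx_1 = L_12 · (+100), where L_12 = adj(I−A)_12 / det(I−A) = 0.25 / 0.7025.
Δx_1 = 0.25 × (+100) / 0.7025 = 25.00 / 0.7025 ≈ 35.6.

Δx_1 = 35.6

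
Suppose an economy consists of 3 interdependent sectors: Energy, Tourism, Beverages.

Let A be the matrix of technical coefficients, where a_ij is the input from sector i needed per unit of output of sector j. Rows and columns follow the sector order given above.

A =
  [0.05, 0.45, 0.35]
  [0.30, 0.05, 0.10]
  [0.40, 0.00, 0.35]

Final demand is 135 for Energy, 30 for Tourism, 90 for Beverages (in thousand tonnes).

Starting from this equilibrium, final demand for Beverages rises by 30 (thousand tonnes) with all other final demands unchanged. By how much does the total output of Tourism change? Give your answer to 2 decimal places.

Δx_T = 17.25

I − A =
  [   0.95    -0.45    -0.35]
  [  -0.30     0.95    -0.10]
  [  -0.40     0.00     0.65]
Cofactors of I−A, C_ij = (−1)^(i+j)·(minor ij) (rows/columns in the sector order above):
  C_11 = (0.95)(0.65) − (-0.10)(0.00) = 0.6175
  C_12 = −[(-0.30)(0.65) − (-0.10)(-0.40)] = 0.2350
  C_13 = (-0.30)(0.00) − (0.95)(-0.40) = 0.3800
  C_21 = −[(-0.45)(0.65) − (-0.35)(0.00)] = 0.2925
  C_22 = (0.95)(0.65) − (-0.35)(-0.40) = 0.4775
  C_23 = −[(0.95)(0.00) − (-0.45)(-0.40)] = 0.1800
  C_31 = (-0.45)(-0.10) − (-0.35)(0.95) = 0.3775
  C_32 = −[(0.95)(-0.10) − (-0.35)(-0.30)] = 0.2000
  C_33 = (0.95)(0.95) − (-0.45)(-0.30) = 0.7675
det(I−A) = Σ_j (I−A)_1j·C_1j = (0.95)(0.6175) + (-0.45)(0.2350) + (-0.35)(0.3800) = 0.347875
adj(I−A) = Cᵀ =
  [ 0.6175   0.2925   0.3775]
  [ 0.2350   0.4775   0.2000]
  [ 0.3800   0.1800   0.7675]
(I − A)⁻¹ = adj(I−A) / det(I−A) ≈
  [   1.7751     0.8408     1.0852]
  [   0.6755     1.3726     0.5749]
  [   1.0923     0.5174     2.2063]
Δx = (I − A)⁻¹ Δd with Δd having +30 in the Beverages component and 0 elsewhere.
So Δx_T = L_TB · (+30), where L_TB = adj(I−A)_TB / det(I−A) = 0.2000 / 0.347875.
Δx_T = 0.2000 × (+30) / 0.347875 = 6.00 / 0.347875 ≈ 17.25.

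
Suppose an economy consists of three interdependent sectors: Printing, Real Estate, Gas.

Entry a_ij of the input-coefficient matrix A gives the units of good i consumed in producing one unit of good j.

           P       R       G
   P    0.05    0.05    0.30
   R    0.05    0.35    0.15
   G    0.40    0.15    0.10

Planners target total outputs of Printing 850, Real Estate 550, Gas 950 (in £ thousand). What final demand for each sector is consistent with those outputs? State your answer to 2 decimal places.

I − A =
  [   0.95    -0.05    -0.30]
  [  -0.05     0.65    -0.15]
  [  -0.40    -0.15     0.90]
d = (I − A) x:
  d_P = (+0.95)·850 + (-0.05)·550 + (-0.30)·950 = 495.00
  d_R = (-0.05)·850 + (+0.65)·550 + (-0.15)·950 = 172.50
  d_G = (-0.40)·850 + (-0.15)·550 + (+0.90)·950 = 432.50

d_P = 495.00, d_R = 172.50, d_G = 432.50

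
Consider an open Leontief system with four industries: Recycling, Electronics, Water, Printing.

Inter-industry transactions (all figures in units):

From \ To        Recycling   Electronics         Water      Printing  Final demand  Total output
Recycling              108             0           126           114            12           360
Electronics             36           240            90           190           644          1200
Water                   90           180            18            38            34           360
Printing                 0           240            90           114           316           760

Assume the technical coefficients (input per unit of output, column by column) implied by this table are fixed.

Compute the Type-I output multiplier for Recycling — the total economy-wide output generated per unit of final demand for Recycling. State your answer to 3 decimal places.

m_1 = 3.077

Technical coefficients a_ij = z_ij / X_j:
  a_11 = 108/360 = 0.30, a_21 = 36/360 = 0.10, a_31 = 90/360 = 0.25, a_41 = 0/360 = 0.00
  a_12 = 0/1200 = 0.00, a_22 = 240/1200 = 0.20, a_32 = 180/1200 = 0.15, a_42 = 240/1200 = 0.20
  a_13 = 126/360 = 0.35, a_23 = 90/360 = 0.25, a_33 = 18/360 = 0.05, a_43 = 90/360 = 0.25
  a_14 = 114/760 = 0.15, a_24 = 190/760 = 0.25, a_34 = 38/760 = 0.05, a_44 = 114/760 = 0.15
I − A =
  [   0.70     0.00    -0.35    -0.15]
  [  -0.10     0.80    -0.25    -0.25]
  [  -0.25    -0.15     0.95    -0.05]
  [   0.00    -0.20    -0.25     0.85]
Compute the cofactors C_ij = (−1)^(i+j)·(3×3 minor ij) of I−A; the adjugate is their transpose:
adj(I−A) = Cᵀ =
  [ 0.54475   0.08225   0.25800   0.13550]
  [ 0.14825   0.47275   0.22600   0.17850]
  [ 0.17125   0.10375   0.43800   0.08650]
  [ 0.08525   0.14175   0.18200   0.43050]
det(I−A) = Σ_j (I−A)_1j·C_1j = (0.70)(0.54475) + (0.00)(0.14825) + (-0.35)(0.17125) + (-0.15)(0.08525) = 0.3086
(I − A)⁻¹ = adj(I−A) / det(I−A) ≈
  [   1.7652     0.2665     0.8360     0.4391]
  [   0.4804     1.5319     0.7323     0.5784]
  [   0.5549     0.3362     1.4193     0.2803]
  [   0.2762     0.4593     0.5898     1.3950]
The output multiplier for sector j is the column-j sum of the Leontief inverse (I − A)⁻¹ = adj(I−A) / det(I−A).
Column 1 of adj(I−A): (0.54475, 0.14825, 0.17125, 0.08525); det(I−A) = 0.3086.
m_1 = (0.54475 + 0.14825 + 0.17125 + 0.08525) / 0.3086 = 0.9495 / 0.3086 ≈ 3.077.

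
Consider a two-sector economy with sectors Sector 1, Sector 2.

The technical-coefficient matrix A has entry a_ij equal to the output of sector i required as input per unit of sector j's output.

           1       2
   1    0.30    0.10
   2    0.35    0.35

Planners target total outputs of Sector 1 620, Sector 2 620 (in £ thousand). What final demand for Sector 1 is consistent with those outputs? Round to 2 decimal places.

d_1 = 372.00

I − A =
  [   0.70    -0.10]
  [  -0.35     0.65]
d = (I − A) x:
  d_1 = (+0.70)·620 + (-0.10)·620 = 372.00
  d_2 = (-0.35)·620 + (+0.65)·620 = 186.00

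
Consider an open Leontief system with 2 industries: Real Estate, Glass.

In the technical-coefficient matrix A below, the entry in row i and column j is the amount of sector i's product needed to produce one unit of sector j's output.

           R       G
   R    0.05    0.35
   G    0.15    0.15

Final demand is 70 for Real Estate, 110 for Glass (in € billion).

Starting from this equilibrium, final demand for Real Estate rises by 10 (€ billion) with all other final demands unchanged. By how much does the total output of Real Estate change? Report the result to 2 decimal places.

I − A =
  [   0.95    -0.35]
  [  -0.15     0.85]
det(I−A) = (0.95)(0.85) − (-0.35)(-0.15) = 0.7550
adj(I−A) = [[0.85, 0.35], [0.15, 0.95]]
(I − A)⁻¹ = adj(I−A) / det(I−A) ≈
  [   1.1258     0.4636]
  [   0.1987     1.2583]
Δx = (I − A)⁻¹ Δd with Δd having +10 in the Real Estate component and 0 elsewhere.
So Δx_R = L_RR · (+10), where L_RR = adj(I−A)_RR / det(I−A) = 0.85 / 0.7550.
Δx_R = 0.85 × (+10) / 0.7550 = 8.50 / 0.7550 ≈ 11.26.

Δx_R = 11.26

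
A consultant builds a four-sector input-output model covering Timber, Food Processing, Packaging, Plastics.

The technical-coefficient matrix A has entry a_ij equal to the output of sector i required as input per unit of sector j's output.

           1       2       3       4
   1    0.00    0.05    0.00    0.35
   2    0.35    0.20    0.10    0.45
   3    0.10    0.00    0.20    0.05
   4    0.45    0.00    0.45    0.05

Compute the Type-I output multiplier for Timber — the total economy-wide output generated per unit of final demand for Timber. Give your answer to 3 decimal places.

I − A =
  [   1.00    -0.05     0.00    -0.35]
  [  -0.35     0.80    -0.10    -0.45]
  [  -0.10     0.00     0.80    -0.05]
  [  -0.45     0.00    -0.45     0.95]
Compute the cofactors C_ij = (−1)^(i+j)·(3×3 minor ij) of I−A; the adjugate is their transpose:
adj(I−A) = Cᵀ =
  [ 0.590000   0.036875   0.140875   0.242250]
  [ 0.452125   0.595750   0.336875   0.466500]
  [ 0.094000   0.005875   0.607250   0.069375]
  [ 0.324000   0.020250   0.354375   0.625500]
det(I−A) = Σ_j (I−A)_1j·C_1j = (1.00)(0.590000) + (-0.05)(0.452125) + (0.00)(0.094000) + (-0.35)(0.324000) = 0.45399375
(I − A)⁻¹ = adj(I−A) / det(I−A) ≈
  [   1.2996     0.0812     0.3103     0.5336]
  [   0.9959     1.3122     0.7420     1.0275]
  [   0.2071     0.0129     1.3376     0.1528]
  [   0.7137     0.0446     0.7806     1.3778]
The output multiplier for sector j is the column-j sum of the Leontief inverse (I − A)⁻¹ = adj(I−A) / det(I−A).
Column 1 of adj(I−A): (0.590000, 0.452125, 0.094000, 0.324000); det(I−A) = 0.45399375.
m_1 = (0.590000 + 0.452125 + 0.094000 + 0.324000) / 0.45399375 = 1.460125 / 0.45399375 ≈ 3.216.

m_1 = 3.216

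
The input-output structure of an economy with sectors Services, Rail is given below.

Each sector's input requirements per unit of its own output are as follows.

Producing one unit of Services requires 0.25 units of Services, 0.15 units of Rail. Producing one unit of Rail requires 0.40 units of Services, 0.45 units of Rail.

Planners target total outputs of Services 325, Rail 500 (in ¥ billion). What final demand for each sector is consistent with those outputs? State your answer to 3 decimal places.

I − A =
  [   0.75    -0.40]
  [  -0.15     0.55]
d = (I − A) x:
  d_1 = (+0.75)·325 + (-0.40)·500 = 43.750
  d_2 = (-0.15)·325 + (+0.55)·500 = 226.250

d_1 = 43.750, d_2 = 226.250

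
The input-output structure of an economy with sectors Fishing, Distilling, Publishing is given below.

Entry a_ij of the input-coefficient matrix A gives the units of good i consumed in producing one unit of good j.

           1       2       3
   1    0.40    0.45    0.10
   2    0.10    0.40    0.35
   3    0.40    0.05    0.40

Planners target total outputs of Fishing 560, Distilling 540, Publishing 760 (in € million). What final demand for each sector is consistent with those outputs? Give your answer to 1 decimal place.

d_1 = 17.0, d_2 = 2.0, d_3 = 205.0

I − A =
  [   0.60    -0.45    -0.10]
  [  -0.10     0.60    -0.35]
  [  -0.40    -0.05     0.60]
d = (I − A) x:
  d_1 = (+0.60)·560 + (-0.45)·540 + (-0.10)·760 = 17.0
  d_2 = (-0.10)·560 + (+0.60)·540 + (-0.35)·760 = 2.0
  d_3 = (-0.40)·560 + (-0.05)·540 + (+0.60)·760 = 205.0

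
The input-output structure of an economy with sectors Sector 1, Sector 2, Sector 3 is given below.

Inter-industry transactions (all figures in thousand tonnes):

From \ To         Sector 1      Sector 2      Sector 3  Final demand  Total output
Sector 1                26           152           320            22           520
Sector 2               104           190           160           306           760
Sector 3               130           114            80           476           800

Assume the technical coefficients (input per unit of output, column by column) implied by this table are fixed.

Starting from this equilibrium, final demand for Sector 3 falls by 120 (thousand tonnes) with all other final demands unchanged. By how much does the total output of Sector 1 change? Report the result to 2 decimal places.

Technical coefficients a_ij = z_ij / X_j:
  a_11 = 26/520 = 0.05, a_21 = 104/520 = 0.20, a_31 = 130/520 = 0.25
  a_12 = 152/760 = 0.20, a_22 = 190/760 = 0.25, a_32 = 114/760 = 0.15
  a_13 = 320/800 = 0.40, a_23 = 160/800 = 0.20, a_33 = 80/800 = 0.10
I − A =
  [   0.95    -0.20    -0.40]
  [  -0.20     0.75    -0.20]
  [  -0.25    -0.15     0.90]
Cofactors of I−A, C_ij = (−1)^(i+j)·(minor ij) (rows/columns in the sector order above):
  C_11 = (0.75)(0.90) − (-0.20)(-0.15) = 0.6450
  C_12 = −[(-0.20)(0.90) − (-0.20)(-0.25)] = 0.2300
  C_13 = (-0.20)(-0.15) − (0.75)(-0.25) = 0.2175
  C_21 = −[(-0.20)(0.90) − (-0.40)(-0.15)] = 0.2400
  C_22 = (0.95)(0.90) − (-0.40)(-0.25) = 0.7550
  C_23 = −[(0.95)(-0.15) − (-0.20)(-0.25)] = 0.1925
  C_31 = (-0.20)(-0.20) − (-0.40)(0.75) = 0.3400
  C_32 = −[(0.95)(-0.20) − (-0.40)(-0.20)] = 0.2700
  C_33 = (0.95)(0.75) − (-0.20)(-0.20) = 0.6725
det(I−A) = Σ_j (I−A)_1j·C_1j = (0.95)(0.6450) + (-0.20)(0.2300) + (-0.40)(0.2175) = 0.47975
adj(I−A) = Cᵀ =
  [ 0.6450   0.2400   0.3400]
  [ 0.2300   0.7550   0.2700]
  [ 0.2175   0.1925   0.6725]
(I − A)⁻¹ = adj(I−A) / det(I−A) ≈
  [   1.3445     0.5003     0.7087]
  [   0.4794     1.5737     0.5628]
  [   0.4534     0.4013     1.4018]
Δx = (I − A)⁻¹ Δd with Δd having -120 in the Sector 3 component and 0 elsewhere.
So Δx_1 = L_13 · (-120), where L_13 = adj(I−A)_13 / det(I−A) = 0.3400 / 0.47975.
Δx_1 = 0.3400 × (-120) / 0.47975 = -40.80 / 0.47975 ≈ -85.04.

Δx_1 = -85.04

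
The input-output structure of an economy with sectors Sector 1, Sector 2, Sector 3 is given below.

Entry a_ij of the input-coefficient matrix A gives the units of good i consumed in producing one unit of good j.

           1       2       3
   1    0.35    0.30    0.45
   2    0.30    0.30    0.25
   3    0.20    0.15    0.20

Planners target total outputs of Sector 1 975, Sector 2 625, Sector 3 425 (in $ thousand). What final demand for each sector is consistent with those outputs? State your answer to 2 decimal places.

I − A =
  [   0.65    -0.30    -0.45]
  [  -0.30     0.70    -0.25]
  [  -0.20    -0.15     0.80]
d = (I − A) x:
  d_1 = (+0.65)·975 + (-0.30)·625 + (-0.45)·425 = 255.00
  d_2 = (-0.30)·975 + (+0.70)·625 + (-0.25)·425 = 38.75
  d_3 = (-0.20)·975 + (-0.15)·625 + (+0.80)·425 = 51.25

d_1 = 255.00, d_2 = 38.75, d_3 = 51.25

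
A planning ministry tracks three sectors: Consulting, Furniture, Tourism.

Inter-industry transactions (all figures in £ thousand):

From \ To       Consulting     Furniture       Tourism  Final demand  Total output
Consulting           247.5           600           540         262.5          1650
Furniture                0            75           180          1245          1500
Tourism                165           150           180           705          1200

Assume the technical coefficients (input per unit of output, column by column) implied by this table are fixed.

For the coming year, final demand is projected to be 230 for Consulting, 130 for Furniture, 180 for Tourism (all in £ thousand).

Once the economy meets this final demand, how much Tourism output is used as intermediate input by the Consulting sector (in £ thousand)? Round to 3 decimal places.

z_31 = 51.222

Technical coefficients a_ij = z_ij / X_j:
  a_11 = 247.5/1650 = 0.15, a_21 = 0/1650 = 0.00, a_31 = 165/1650 = 0.10
  a_12 = 600/1500 = 0.40, a_22 = 75/1500 = 0.05, a_32 = 150/1500 = 0.10
  a_13 = 540/1200 = 0.45, a_23 = 180/1200 = 0.15, a_33 = 180/1200 = 0.15
I − A =
  [   0.85    -0.40    -0.45]
  [   0.00     0.95    -0.15]
  [  -0.10    -0.10     0.85]
Cofactors of I−A, C_ij = (−1)^(i+j)·(minor ij) (rows/columns in the sector order above):
  C_11 = (0.95)(0.85) − (-0.15)(-0.10) = 0.7925
  C_12 = −[(0.00)(0.85) − (-0.15)(-0.10)] = 0.0150
  C_13 = (0.00)(-0.10) − (0.95)(-0.10) = 0.0950
  C_21 = −[(-0.40)(0.85) − (-0.45)(-0.10)] = 0.3850
  C_22 = (0.85)(0.85) − (-0.45)(-0.10) = 0.6775
  C_23 = −[(0.85)(-0.10) − (-0.40)(-0.10)] = 0.1250
  C_31 = (-0.40)(-0.15) − (-0.45)(0.95) = 0.4875
  C_32 = −[(0.85)(-0.15) − (-0.45)(0.00)] = 0.1275
  C_33 = (0.85)(0.95) − (-0.40)(0.00) = 0.8075
det(I−A) = Σ_j (I−A)_1j·C_1j = (0.85)(0.7925) + (-0.40)(0.0150) + (-0.45)(0.0950) = 0.624875
adj(I−A) = Cᵀ =
  [ 0.7925   0.3850   0.4875]
  [ 0.0150   0.6775   0.1275]
  [ 0.0950   0.1250   0.8075]
(I − A)⁻¹ = adj(I−A) / det(I−A) ≈
  [   1.2683     0.6161     0.7802]
  [   0.0240     1.0842     0.2040]
  [   0.1520     0.2000     1.2923]
First solve x = (I − A)⁻¹ d = adj(I−A)·d / det(I−A); in particular x_1 = (0.7925·230 + 0.3850·130 + 0.4875·180) / 0.624875 = 320.075 / 0.624875 ≈ 512.22244.
Intermediate flow from 3 to 1: z_31 = a_31 · x_1 = 0.10 × 320.075 / 0.624875 = 32.0075 / 0.624875 ≈ 51.222.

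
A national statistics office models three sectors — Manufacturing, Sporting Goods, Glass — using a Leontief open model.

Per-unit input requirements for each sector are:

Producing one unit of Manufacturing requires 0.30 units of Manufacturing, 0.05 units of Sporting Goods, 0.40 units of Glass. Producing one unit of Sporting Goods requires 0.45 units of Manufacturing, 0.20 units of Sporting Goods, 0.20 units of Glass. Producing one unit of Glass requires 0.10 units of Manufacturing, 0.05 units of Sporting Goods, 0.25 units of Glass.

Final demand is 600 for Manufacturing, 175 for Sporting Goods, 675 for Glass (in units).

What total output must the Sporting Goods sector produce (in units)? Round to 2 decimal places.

x_S = 413.34

I − A =
  [   0.70    -0.45    -0.10]
  [  -0.05     0.80    -0.05]
  [  -0.40    -0.20     0.75]
Cofactors of I−A, C_ij = (−1)^(i+j)·(minor ij) (rows/columns in the sector order above):
  C_11 = (0.80)(0.75) − (-0.05)(-0.20) = 0.5900
  C_12 = −[(-0.05)(0.75) − (-0.05)(-0.40)] = 0.0575
  C_13 = (-0.05)(-0.20) − (0.80)(-0.40) = 0.3300
  C_21 = −[(-0.45)(0.75) − (-0.10)(-0.20)] = 0.3575
  C_22 = (0.70)(0.75) − (-0.10)(-0.40) = 0.4850
  C_23 = −[(0.70)(-0.20) − (-0.45)(-0.40)] = 0.3200
  C_31 = (-0.45)(-0.05) − (-0.10)(0.80) = 0.1025
  C_32 = −[(0.70)(-0.05) − (-0.10)(-0.05)] = 0.0400
  C_33 = (0.70)(0.80) − (-0.45)(-0.05) = 0.5375
det(I−A) = Σ_j (I−A)_1j·C_1j = (0.70)(0.5900) + (-0.45)(0.0575) + (-0.10)(0.3300) = 0.354125
adj(I−A) = Cᵀ =
  [ 0.5900   0.3575   0.1025]
  [ 0.0575   0.4850   0.0400]
  [ 0.3300   0.3200   0.5375]
(I − A)⁻¹ = adj(I−A) / det(I−A) ≈
  [   1.6661     1.0095     0.2894]
  [   0.1624     1.3696     0.1130]
  [   0.9319     0.9036     1.5178]
x = (I − A)⁻¹ d = adj(I−A)·d / det(I−A), with det(I−A) = 0.354125:
  x_M = (0.5900·600 + 0.3575·175 + 0.1025·675) / 0.354125 = 485.75 / 0.354125 ≈ 1371.69
  x_S = (0.0575·600 + 0.4850·175 + 0.0400·675) / 0.354125 = 146.375 / 0.354125 ≈ 413.34
  x_G = (0.3300·600 + 0.3200·175 + 0.5375·675) / 0.354125 = 616.8125 / 0.354125 ≈ 1741.79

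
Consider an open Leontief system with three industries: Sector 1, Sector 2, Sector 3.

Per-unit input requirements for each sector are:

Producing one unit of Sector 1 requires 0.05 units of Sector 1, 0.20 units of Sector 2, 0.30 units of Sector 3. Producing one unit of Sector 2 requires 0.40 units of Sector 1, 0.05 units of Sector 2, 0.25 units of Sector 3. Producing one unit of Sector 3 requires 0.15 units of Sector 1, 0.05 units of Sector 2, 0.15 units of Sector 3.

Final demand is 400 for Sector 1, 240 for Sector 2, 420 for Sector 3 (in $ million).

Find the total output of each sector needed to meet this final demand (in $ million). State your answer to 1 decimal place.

I − A =
  [   0.95    -0.40    -0.15]
  [  -0.20     0.95    -0.05]
  [  -0.30    -0.25     0.85]
Cofactors of I−A, C_ij = (−1)^(i+j)·(minor ij) (rows/columns in the sector order above):
  C_11 = (0.95)(0.85) − (-0.05)(-0.25) = 0.7950
  C_12 = −[(-0.20)(0.85) − (-0.05)(-0.30)] = 0.1850
  C_13 = (-0.20)(-0.25) − (0.95)(-0.30) = 0.3350
  C_21 = −[(-0.40)(0.85) − (-0.15)(-0.25)] = 0.3775
  C_22 = (0.95)(0.85) − (-0.15)(-0.30) = 0.7625
  C_23 = −[(0.95)(-0.25) − (-0.40)(-0.30)] = 0.3575
  C_31 = (-0.40)(-0.05) − (-0.15)(0.95) = 0.1625
  C_32 = −[(0.95)(-0.05) − (-0.15)(-0.20)] = 0.0775
  C_33 = (0.95)(0.95) − (-0.40)(-0.20) = 0.8225
det(I−A) = Σ_j (I−A)_1j·C_1j = (0.95)(0.7950) + (-0.40)(0.1850) + (-0.15)(0.3350) = 0.6310
adj(I−A) = Cᵀ =
  [ 0.7950   0.3775   0.1625]
  [ 0.1850   0.7625   0.0775]
  [ 0.3350   0.3575   0.8225]
(I − A)⁻¹ = adj(I−A) / det(I−A) ≈
  [   1.2599     0.5983     0.2575]
  [   0.2932     1.2084     0.1228]
  [   0.5309     0.5666     1.3035]
x = (I − A)⁻¹ d = adj(I−A)·d / det(I−A), with det(I−A) = 0.6310:
  x_1 = (0.7950·400 + 0.3775·240 + 0.1625·420) / 0.6310 = 476.85 / 0.6310 ≈ 755.7
  x_2 = (0.1850·400 + 0.7625·240 + 0.0775·420) / 0.6310 = 289.55 / 0.6310 ≈ 458.9
  x_3 = (0.3350·400 + 0.3575·240 + 0.8225·420) / 0.6310 = 565.25 / 0.6310 ≈ 895.8

x_1 = 755.7, x_2 = 458.9, x_3 = 895.8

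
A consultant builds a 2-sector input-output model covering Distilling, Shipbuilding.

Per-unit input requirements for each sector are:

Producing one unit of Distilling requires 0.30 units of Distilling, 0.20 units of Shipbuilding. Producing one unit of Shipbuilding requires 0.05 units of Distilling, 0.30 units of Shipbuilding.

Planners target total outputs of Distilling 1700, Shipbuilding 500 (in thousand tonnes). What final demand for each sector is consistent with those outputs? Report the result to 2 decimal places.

d_1 = 1165.00, d_2 = 10.00

I − A =
  [   0.70    -0.05]
  [  -0.20     0.70]
d = (I − A) x:
  d_1 = (+0.70)·1700 + (-0.05)·500 = 1165.00
  d_2 = (-0.20)·1700 + (+0.70)·500 = 10.00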